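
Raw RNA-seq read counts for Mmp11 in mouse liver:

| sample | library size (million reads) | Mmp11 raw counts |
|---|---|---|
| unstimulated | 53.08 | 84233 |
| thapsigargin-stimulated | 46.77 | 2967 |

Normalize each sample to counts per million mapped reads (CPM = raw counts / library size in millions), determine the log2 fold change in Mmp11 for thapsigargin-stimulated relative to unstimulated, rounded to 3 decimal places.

-4.645

CPM(unstimulated) = 84233 / 53.08 = 1586.9066
CPM(thapsigargin-stimulated) = 2967 / 46.77 = 63.4381
Fold change = 63.4381 / 1586.9066 = 0.03998
log2(0.03998) = -4.6447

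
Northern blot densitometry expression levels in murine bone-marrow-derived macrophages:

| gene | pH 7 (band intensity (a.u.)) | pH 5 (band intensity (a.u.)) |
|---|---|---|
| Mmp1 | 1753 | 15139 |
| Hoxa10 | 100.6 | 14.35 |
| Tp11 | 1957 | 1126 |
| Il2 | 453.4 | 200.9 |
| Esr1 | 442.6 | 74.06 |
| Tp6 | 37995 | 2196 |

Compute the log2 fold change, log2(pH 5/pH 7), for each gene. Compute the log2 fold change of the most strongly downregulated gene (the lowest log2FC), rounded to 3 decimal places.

log2(15139/1753) = 3.110  (Mmp1)
log2(14.35/100.6) = -2.810  (Hoxa10)
log2(1126/1957) = -0.797  (Tp11)
log2(200.9/453.4) = -1.174  (Il2)
log2(74.06/442.6) = -2.579  (Esr1)
log2(2196/37995) = -4.113  (Tp6)
Tp6 is most strongly downregulated.

-4.113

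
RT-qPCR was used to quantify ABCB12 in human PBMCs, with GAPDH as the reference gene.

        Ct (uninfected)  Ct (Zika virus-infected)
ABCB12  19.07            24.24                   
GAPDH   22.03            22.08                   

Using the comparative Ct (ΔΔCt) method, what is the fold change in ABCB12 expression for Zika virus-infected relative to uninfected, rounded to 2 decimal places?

ΔCt(uninfected) = 19.070 − 22.030 = -2.960
ΔCt(Zika virus-infected) = 24.240 − 22.080 = 2.160
ΔΔCt = 2.160 − (-2.960) = 5.120
Fold change = 2^(−5.120) = 0.029

0.03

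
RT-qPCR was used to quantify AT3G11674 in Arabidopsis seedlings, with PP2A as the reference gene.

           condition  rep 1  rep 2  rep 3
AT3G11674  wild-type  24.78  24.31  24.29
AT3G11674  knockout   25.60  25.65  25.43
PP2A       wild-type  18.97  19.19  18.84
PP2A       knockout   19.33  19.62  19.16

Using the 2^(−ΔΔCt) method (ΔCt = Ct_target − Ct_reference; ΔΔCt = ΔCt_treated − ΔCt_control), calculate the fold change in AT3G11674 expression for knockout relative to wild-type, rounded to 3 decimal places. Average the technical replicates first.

Mean Ct: AT3G11674 wild-type 24.460; AT3G11674 knockout 25.560; PP2A wild-type 19.000; PP2A knockout 19.370
ΔCt(wild-type) = 24.460 − 19.000 = 5.460
ΔCt(knockout) = 25.560 − 19.370 = 6.190
ΔΔCt = 6.190 − 5.460 = 0.730
Fold change = 2^(−0.730) = 0.6029

0.603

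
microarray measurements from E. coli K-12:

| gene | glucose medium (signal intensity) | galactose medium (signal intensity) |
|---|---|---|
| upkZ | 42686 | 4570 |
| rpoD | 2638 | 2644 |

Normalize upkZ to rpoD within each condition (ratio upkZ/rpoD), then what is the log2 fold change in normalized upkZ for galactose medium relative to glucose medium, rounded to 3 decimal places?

-3.227

upkZ/rpoD (glucose medium) = 42686 / 2638 = 16.181
upkZ/rpoD (galactose medium) = 4570 / 2644 = 1.7284
Fold change = 1.7284 / 16.181 = 0.1068
log2(0.1068) = -3.2268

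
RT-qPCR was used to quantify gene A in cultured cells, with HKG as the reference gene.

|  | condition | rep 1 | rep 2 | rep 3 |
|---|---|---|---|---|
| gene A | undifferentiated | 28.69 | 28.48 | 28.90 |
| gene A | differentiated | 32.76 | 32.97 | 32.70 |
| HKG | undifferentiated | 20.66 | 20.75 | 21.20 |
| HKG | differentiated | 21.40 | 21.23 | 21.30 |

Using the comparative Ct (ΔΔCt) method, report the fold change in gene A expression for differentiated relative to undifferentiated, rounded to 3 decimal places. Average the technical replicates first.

Mean Ct: gene A undifferentiated 28.690; gene A differentiated 32.810; HKG undifferentiated 20.870; HKG differentiated 21.310
ΔCt(undifferentiated) = 28.690 − 20.870 = 7.820
ΔCt(differentiated) = 32.810 − 21.310 = 11.500
ΔΔCt = 11.500 − 7.820 = 3.680
Fold change = 2^(−3.680) = 0.0780

0.078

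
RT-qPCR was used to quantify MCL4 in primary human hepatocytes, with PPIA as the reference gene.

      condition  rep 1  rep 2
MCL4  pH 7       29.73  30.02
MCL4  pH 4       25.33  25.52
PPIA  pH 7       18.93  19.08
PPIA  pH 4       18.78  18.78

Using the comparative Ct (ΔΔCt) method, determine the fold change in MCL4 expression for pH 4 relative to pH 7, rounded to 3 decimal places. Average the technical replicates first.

18.700

Mean Ct: MCL4 pH 7 29.875; MCL4 pH 4 25.425; PPIA pH 7 19.005; PPIA pH 4 18.780
ΔCt(pH 7) = 29.875 − 19.005 = 10.870
ΔCt(pH 4) = 25.425 − 18.780 = 6.645
ΔΔCt = 6.645 − 10.870 = -4.225
Fold change = 2^(−(-4.225)) = 2^4.225 = 18.7004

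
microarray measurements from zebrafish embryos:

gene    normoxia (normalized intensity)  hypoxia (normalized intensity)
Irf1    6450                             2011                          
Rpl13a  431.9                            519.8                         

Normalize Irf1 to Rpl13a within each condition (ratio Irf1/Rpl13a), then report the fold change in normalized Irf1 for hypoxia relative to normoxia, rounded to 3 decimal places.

0.259

Irf1/Rpl13a (normoxia) = 6450 / 431.9 = 14.934
Irf1/Rpl13a (hypoxia) = 2011 / 519.8 = 3.8688
Fold change = 3.8688 / 14.934 = 0.2591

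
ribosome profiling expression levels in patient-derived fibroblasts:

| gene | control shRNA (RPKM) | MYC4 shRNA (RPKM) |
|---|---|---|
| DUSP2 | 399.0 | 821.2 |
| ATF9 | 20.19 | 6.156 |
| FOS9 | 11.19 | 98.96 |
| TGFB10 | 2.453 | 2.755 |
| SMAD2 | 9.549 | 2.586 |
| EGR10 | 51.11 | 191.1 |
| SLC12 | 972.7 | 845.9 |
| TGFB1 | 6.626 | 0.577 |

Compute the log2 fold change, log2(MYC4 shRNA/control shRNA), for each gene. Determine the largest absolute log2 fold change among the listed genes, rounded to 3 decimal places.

log2(821.2/399.0) = 1.041  (DUSP2)
log2(6.156/20.19) = -1.714  (ATF9)
log2(98.96/11.19) = 3.145  (FOS9)
log2(2.755/2.453) = 0.168  (TGFB10)
log2(2.586/9.549) = -1.885  (SMAD2)
log2(191.1/51.11) = 1.903  (EGR10)
log2(845.9/972.7) = -0.202  (SLC12)
log2(0.577/6.626) = -3.521  (TGFB1)
The largest magnitude belongs to TGFB1.

3.521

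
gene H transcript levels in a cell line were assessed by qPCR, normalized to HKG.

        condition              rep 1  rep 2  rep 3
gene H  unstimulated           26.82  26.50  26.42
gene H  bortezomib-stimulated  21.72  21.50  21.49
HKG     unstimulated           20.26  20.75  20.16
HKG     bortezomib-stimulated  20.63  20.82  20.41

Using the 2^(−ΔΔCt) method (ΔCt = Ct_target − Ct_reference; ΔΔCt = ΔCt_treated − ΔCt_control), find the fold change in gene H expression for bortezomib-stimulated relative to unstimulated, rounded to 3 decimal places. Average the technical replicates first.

Mean Ct: gene H unstimulated 26.580; gene H bortezomib-stimulated 21.570; HKG unstimulated 20.390; HKG bortezomib-stimulated 20.620
ΔCt(unstimulated) = 26.580 − 20.390 = 6.190
ΔCt(bortezomib-stimulated) = 21.570 − 20.620 = 0.950
ΔΔCt = 0.950 − 6.190 = -5.240
Fold change = 2^(−(-5.240)) = 2^5.240 = 37.7918

37.792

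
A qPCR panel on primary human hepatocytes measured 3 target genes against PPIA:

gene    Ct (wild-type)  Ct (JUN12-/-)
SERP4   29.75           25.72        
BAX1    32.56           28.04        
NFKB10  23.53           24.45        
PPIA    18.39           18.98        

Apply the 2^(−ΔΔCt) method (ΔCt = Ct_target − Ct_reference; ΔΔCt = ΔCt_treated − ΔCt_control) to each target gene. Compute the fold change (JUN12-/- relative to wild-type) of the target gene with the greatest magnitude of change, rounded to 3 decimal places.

SERP4: ΔΔCt = (25.72−18.98) − (29.75−18.39) = 6.74 − 11.36 = -4.62; fold change = 2^4.62 = 24.590
BAX1: ΔΔCt = (28.04−18.98) − (32.56−18.39) = 9.06 − 14.17 = -5.11; fold change = 2^5.11 = 34.535
NFKB10: ΔΔCt = (24.45−18.98) − (23.53−18.39) = 5.47 − 5.14 = 0.33; fold change = 2^-0.33 = 0.796
BAX1 has the largest |ΔΔCt| = 5.11.

34.535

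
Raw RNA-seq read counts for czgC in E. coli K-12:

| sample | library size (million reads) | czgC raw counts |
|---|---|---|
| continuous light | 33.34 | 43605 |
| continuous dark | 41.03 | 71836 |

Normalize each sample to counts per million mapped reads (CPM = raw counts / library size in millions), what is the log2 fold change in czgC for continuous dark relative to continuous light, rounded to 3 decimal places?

CPM(continuous light) = 43605 / 33.34 = 1307.8884
CPM(continuous dark) = 71836 / 41.03 = 1750.8165
Fold change = 1750.8165 / 1307.8884 = 1.33866
log2(1.33866) = 0.4208

0.421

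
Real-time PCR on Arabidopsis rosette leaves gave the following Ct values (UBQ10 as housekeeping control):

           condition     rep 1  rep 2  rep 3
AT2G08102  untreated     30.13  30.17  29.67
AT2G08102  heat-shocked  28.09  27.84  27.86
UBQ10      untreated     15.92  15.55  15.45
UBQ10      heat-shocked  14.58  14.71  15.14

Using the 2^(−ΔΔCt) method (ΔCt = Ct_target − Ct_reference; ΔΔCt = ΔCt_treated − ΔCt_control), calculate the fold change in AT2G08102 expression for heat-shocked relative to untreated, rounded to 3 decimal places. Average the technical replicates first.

Mean Ct: AT2G08102 untreated 29.990; AT2G08102 heat-shocked 27.930; UBQ10 untreated 15.640; UBQ10 heat-shocked 14.810
ΔCt(untreated) = 29.990 − 15.640 = 14.350
ΔCt(heat-shocked) = 27.930 − 14.810 = 13.120
ΔΔCt = 13.120 − 14.350 = -1.230
Fold change = 2^(−(-1.230)) = 2^1.230 = 2.3457

2.346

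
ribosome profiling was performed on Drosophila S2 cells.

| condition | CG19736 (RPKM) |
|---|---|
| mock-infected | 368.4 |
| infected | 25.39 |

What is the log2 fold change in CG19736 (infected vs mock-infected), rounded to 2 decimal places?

-3.86

Fold change = 25.39 / 368.4 = 0.0689
log2(0.0689) = -3.859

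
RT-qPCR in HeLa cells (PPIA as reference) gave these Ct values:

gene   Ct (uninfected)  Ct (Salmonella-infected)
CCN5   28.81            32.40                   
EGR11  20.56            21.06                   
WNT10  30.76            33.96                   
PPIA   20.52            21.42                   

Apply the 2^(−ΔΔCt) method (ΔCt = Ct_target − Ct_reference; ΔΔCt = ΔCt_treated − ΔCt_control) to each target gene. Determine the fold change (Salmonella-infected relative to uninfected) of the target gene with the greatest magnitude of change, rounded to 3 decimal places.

CCN5: ΔΔCt = (32.40−21.42) − (28.81−20.52) = 10.98 − 8.29 = 2.69; fold change = 2^-2.69 = 0.155
EGR11: ΔΔCt = (21.06−21.42) − (20.56−20.52) = -0.36 − 0.04 = -0.40; fold change = 2^0.40 = 1.320
WNT10: ΔΔCt = (33.96−21.42) − (30.76−20.52) = 12.54 − 10.24 = 2.30; fold change = 2^-2.30 = 0.203
CCN5 has the largest |ΔΔCt| = 2.69.

0.155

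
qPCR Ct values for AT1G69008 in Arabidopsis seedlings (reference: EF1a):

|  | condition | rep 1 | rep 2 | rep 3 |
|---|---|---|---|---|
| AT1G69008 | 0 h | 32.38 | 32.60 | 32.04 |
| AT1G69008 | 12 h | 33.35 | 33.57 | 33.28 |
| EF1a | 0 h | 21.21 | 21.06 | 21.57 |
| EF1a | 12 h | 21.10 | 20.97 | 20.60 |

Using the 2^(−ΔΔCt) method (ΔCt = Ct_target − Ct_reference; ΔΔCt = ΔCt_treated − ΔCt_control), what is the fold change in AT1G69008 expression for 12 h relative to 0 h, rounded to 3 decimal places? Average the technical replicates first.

Mean Ct: AT1G69008 0 h 32.340; AT1G69008 12 h 33.400; EF1a 0 h 21.280; EF1a 12 h 20.890
ΔCt(0 h) = 32.340 − 21.280 = 11.060
ΔCt(12 h) = 33.400 − 20.890 = 12.510
ΔΔCt = 12.510 − 11.060 = 1.450
Fold change = 2^(−1.450) = 0.3660

0.366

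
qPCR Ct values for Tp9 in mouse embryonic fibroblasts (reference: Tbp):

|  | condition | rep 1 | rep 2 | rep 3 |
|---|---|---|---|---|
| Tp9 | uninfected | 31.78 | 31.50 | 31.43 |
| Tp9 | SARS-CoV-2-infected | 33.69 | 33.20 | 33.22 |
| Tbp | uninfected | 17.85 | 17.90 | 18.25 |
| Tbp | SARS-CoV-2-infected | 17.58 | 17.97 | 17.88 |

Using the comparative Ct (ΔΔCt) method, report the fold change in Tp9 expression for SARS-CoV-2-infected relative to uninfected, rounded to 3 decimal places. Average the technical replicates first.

0.252

Mean Ct: Tp9 uninfected 31.570; Tp9 SARS-CoV-2-infected 33.370; Tbp uninfected 18.000; Tbp SARS-CoV-2-infected 17.810
ΔCt(uninfected) = 31.570 − 18.000 = 13.570
ΔCt(SARS-CoV-2-infected) = 33.370 − 17.810 = 15.560
ΔΔCt = 15.560 − 13.570 = 1.990
Fold change = 2^(−1.990) = 0.2517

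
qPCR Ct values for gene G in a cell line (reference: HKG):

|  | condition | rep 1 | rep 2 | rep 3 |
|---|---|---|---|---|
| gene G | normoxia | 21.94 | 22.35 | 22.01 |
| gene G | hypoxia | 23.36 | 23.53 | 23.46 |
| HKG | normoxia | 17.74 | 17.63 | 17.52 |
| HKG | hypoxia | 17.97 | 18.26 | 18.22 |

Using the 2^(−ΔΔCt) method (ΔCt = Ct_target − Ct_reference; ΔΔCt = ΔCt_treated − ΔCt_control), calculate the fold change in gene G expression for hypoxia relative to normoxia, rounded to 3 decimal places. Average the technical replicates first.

0.563

Mean Ct: gene G normoxia 22.100; gene G hypoxia 23.450; HKG normoxia 17.630; HKG hypoxia 18.150
ΔCt(normoxia) = 22.100 − 17.630 = 4.470
ΔCt(hypoxia) = 23.450 − 18.150 = 5.300
ΔΔCt = 5.300 − 4.470 = 0.830
Fold change = 2^(−0.830) = 0.5625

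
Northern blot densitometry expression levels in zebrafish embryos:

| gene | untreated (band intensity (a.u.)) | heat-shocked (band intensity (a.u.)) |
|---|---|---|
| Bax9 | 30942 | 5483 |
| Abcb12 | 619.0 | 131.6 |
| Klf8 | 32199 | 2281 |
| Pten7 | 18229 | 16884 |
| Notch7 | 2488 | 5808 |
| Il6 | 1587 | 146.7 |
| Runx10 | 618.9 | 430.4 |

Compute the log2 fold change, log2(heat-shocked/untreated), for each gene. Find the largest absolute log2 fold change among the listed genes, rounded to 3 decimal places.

3.819

log2(5483/30942) = -2.497  (Bax9)
log2(131.6/619.0) = -2.234  (Abcb12)
log2(2281/32199) = -3.819  (Klf8)
log2(16884/18229) = -0.111  (Pten7)
log2(5808/2488) = 1.223  (Notch7)
log2(146.7/1587) = -3.435  (Il6)
log2(430.4/618.9) = -0.524  (Runx10)
The largest magnitude belongs to Klf8.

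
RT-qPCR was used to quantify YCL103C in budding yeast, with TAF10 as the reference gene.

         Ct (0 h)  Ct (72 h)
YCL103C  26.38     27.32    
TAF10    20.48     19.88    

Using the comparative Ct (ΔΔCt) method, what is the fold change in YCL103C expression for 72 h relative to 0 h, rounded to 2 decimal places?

ΔCt(0 h) = 26.380 − 20.480 = 5.900
ΔCt(72 h) = 27.320 − 19.880 = 7.440
ΔΔCt = 7.440 − 5.900 = 1.540
Fold change = 2^(−1.540) = 0.344

0.34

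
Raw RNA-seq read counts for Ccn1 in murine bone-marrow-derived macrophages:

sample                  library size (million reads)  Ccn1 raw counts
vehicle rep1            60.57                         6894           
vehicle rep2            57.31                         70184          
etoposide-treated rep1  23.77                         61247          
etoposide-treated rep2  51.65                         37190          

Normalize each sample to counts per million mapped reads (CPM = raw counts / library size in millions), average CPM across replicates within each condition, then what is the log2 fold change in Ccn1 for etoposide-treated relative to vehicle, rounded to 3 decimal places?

CPM(vehicle rep1) = 6894 / 60.57 = 113.8187
CPM(vehicle rep2) = 70184 / 57.31 = 1224.6379
CPM(etoposide-treated rep1) = 61247 / 23.77 = 2576.6512
CPM(etoposide-treated rep2) = 37190 / 51.65 = 720.0387
mean CPM(vehicle) = 669.2283; mean CPM(etoposide-treated) = 1648.3450
Fold change = 1648.3450 / 669.2283 = 2.46305
log2(2.46305) = 1.3004

1.300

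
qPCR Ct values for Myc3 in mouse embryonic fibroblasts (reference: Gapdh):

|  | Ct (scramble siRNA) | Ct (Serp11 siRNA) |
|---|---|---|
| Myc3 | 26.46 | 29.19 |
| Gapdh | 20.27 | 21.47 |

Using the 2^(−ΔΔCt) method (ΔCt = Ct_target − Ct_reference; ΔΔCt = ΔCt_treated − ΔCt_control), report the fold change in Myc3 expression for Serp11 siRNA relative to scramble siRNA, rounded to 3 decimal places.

0.346

ΔCt(scramble siRNA) = 26.460 − 20.270 = 6.190
ΔCt(Serp11 siRNA) = 29.190 − 21.470 = 7.720
ΔΔCt = 7.720 − 6.190 = 1.530
Fold change = 2^(−1.530) = 0.3463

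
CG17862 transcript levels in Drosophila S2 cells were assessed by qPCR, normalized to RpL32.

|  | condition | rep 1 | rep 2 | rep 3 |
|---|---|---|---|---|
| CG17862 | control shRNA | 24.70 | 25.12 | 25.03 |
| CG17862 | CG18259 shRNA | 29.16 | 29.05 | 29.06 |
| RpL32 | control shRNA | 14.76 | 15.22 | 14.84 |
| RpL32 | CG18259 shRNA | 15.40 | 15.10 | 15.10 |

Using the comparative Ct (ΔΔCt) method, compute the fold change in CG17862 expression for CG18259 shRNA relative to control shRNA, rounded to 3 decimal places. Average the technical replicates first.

Mean Ct: CG17862 control shRNA 24.950; CG17862 CG18259 shRNA 29.090; RpL32 control shRNA 14.940; RpL32 CG18259 shRNA 15.200
ΔCt(control shRNA) = 24.950 − 14.940 = 10.010
ΔCt(CG18259 shRNA) = 29.090 − 15.200 = 13.890
ΔΔCt = 13.890 − 10.010 = 3.880
Fold change = 2^(−3.880) = 0.0679

0.068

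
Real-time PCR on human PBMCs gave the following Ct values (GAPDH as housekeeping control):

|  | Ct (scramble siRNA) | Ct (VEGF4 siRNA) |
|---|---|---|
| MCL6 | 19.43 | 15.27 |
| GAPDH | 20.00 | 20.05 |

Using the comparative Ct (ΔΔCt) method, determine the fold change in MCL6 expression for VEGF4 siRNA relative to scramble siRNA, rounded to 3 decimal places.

ΔCt(scramble siRNA) = 19.430 − 20.000 = -0.570
ΔCt(VEGF4 siRNA) = 15.270 − 20.050 = -4.780
ΔΔCt = -4.780 − (-0.570) = -4.210
Fold change = 2^(−(-4.210)) = 2^4.210 = 18.5070

18.507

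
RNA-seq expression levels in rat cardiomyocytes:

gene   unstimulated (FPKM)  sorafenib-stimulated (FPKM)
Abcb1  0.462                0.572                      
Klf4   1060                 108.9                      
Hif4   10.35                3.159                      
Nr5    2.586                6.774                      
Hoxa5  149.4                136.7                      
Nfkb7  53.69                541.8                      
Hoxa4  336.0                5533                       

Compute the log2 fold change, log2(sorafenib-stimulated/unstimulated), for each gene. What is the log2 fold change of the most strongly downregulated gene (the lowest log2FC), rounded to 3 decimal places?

-3.283

log2(0.572/0.462) = 0.308  (Abcb1)
log2(108.9/1060) = -3.283  (Klf4)
log2(3.159/10.35) = -1.712  (Hif4)
log2(6.774/2.586) = 1.389  (Nr5)
log2(136.7/149.4) = -0.128  (Hoxa5)
log2(541.8/53.69) = 3.335  (Nfkb7)
log2(5533/336.0) = 4.042  (Hoxa4)
Klf4 is most strongly downregulated.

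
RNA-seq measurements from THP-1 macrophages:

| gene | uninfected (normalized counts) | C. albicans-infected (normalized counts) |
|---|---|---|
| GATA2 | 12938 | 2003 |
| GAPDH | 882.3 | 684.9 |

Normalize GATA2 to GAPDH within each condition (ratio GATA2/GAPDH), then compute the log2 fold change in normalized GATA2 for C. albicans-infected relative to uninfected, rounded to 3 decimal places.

GATA2/GAPDH (uninfected) = 12938 / 882.3 = 14.664
GATA2/GAPDH (C. albicans-infected) = 2003 / 684.9 = 2.9245
Fold change = 2.9245 / 14.664 = 0.1994
log2(0.1994) = -2.3260

-2.326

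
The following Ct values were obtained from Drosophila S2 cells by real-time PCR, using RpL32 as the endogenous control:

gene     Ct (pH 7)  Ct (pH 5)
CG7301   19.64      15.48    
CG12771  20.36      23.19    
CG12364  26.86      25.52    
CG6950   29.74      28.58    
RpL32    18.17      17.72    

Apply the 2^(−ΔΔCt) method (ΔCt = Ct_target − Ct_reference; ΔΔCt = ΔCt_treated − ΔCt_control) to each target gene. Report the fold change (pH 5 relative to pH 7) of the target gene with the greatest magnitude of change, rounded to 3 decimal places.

CG7301: ΔΔCt = (15.48−17.72) − (19.64−18.17) = -2.24 − 1.47 = -3.71; fold change = 2^3.71 = 13.086
CG12771: ΔΔCt = (23.19−17.72) − (20.36−18.17) = 5.47 − 2.19 = 3.28; fold change = 2^-3.28 = 0.103
CG12364: ΔΔCt = (25.52−17.72) − (26.86−18.17) = 7.80 − 8.69 = -0.89; fold change = 2^0.89 = 1.853
CG6950: ΔΔCt = (28.58−17.72) − (29.74−18.17) = 10.86 − 11.57 = -0.71; fold change = 2^0.71 = 1.636
CG7301 has the largest |ΔΔCt| = 3.71.

13.086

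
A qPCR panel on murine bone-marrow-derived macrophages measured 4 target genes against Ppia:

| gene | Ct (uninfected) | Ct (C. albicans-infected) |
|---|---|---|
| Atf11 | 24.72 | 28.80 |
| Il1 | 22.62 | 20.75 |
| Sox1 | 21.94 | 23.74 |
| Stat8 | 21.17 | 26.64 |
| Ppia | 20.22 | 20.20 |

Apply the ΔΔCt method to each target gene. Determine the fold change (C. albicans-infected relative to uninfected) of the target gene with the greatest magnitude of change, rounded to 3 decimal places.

0.022

Atf11: ΔΔCt = (28.80−20.20) − (24.72−20.22) = 8.60 − 4.50 = 4.10; fold change = 2^-4.10 = 0.058
Il1: ΔΔCt = (20.75−20.20) − (22.62−20.22) = 0.55 − 2.40 = -1.85; fold change = 2^1.85 = 3.605
Sox1: ΔΔCt = (23.74−20.20) − (21.94−20.22) = 3.54 − 1.72 = 1.82; fold change = 2^-1.82 = 0.283
Stat8: ΔΔCt = (26.64−20.20) − (21.17−20.22) = 6.44 − 0.95 = 5.49; fold change = 2^-5.49 = 0.022
Stat8 has the largest |ΔΔCt| = 5.49.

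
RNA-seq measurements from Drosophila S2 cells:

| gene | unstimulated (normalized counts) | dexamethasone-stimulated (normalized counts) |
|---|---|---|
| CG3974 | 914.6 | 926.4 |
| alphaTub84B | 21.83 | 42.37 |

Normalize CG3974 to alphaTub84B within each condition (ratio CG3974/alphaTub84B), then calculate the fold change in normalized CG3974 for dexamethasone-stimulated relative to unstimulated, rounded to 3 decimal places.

0.522

CG3974/alphaTub84B (unstimulated) = 914.6 / 21.83 = 41.896
CG3974/alphaTub84B (dexamethasone-stimulated) = 926.4 / 42.37 = 21.865
Fold change = 21.865 / 41.896 = 0.5219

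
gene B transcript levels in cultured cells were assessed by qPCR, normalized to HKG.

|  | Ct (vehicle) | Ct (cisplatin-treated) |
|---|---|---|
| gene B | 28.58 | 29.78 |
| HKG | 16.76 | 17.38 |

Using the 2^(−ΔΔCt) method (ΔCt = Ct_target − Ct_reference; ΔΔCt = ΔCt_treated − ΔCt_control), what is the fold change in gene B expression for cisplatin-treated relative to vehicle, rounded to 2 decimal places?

0.67

ΔCt(vehicle) = 28.580 − 16.760 = 11.820
ΔCt(cisplatin-treated) = 29.780 − 17.380 = 12.400
ΔΔCt = 12.400 − 11.820 = 0.580
Fold change = 2^(−0.580) = 0.669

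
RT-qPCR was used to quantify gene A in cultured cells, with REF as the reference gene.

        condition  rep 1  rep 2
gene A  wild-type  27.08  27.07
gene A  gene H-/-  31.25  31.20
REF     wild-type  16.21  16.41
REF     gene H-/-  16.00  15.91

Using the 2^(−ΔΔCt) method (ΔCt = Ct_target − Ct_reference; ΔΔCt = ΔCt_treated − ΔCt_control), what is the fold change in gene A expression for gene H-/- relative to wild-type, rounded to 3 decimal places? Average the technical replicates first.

0.044

Mean Ct: gene A wild-type 27.075; gene A gene H-/- 31.225; REF wild-type 16.310; REF gene H-/- 15.955
ΔCt(wild-type) = 27.075 − 16.310 = 10.765
ΔCt(gene H-/-) = 31.225 − 15.955 = 15.270
ΔΔCt = 15.270 − 10.765 = 4.505
Fold change = 2^(−4.505) = 0.0440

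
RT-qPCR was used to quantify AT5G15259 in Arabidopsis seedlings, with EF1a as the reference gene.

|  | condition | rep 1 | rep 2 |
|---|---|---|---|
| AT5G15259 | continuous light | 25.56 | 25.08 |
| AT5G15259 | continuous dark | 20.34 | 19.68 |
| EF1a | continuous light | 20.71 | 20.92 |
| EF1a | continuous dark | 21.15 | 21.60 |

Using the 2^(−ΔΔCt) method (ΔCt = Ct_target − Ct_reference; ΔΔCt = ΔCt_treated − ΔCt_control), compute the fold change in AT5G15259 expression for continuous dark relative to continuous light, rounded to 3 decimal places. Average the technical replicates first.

Mean Ct: AT5G15259 continuous light 25.320; AT5G15259 continuous dark 20.010; EF1a continuous light 20.815; EF1a continuous dark 21.375
ΔCt(continuous light) = 25.320 − 20.815 = 4.505
ΔCt(continuous dark) = 20.010 − 21.375 = -1.365
ΔΔCt = -1.365 − 4.505 = -5.870
Fold change = 2^(−(-5.870)) = 2^5.870 = 58.4852

58.485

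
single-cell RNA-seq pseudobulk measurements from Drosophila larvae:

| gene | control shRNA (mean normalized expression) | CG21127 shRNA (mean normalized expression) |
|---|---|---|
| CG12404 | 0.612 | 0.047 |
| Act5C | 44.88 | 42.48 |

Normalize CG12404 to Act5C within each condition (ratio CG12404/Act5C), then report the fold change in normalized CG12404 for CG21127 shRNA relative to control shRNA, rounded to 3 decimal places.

0.081

CG12404/Act5C (control shRNA) = 0.612 / 44.88 = 0.013636
CG12404/Act5C (CG21127 shRNA) = 0.047 / 42.48 = 0.0011064
Fold change = 0.0011064 / 0.013636 = 0.0811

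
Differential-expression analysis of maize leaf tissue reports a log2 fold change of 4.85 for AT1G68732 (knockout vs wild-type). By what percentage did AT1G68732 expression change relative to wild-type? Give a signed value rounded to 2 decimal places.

2784.00%

Fold change = 2^(4.85) = 28.8400
Percent change = (FC − 1) × 100% = (28.8400 − 1) × 100 = 2784.00%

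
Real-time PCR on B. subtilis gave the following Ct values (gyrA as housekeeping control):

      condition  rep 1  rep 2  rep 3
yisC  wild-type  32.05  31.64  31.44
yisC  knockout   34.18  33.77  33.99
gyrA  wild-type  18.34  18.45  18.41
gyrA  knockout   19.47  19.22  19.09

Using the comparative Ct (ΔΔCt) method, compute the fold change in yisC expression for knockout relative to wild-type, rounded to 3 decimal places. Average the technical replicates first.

Mean Ct: yisC wild-type 31.710; yisC knockout 33.980; gyrA wild-type 18.400; gyrA knockout 19.260
ΔCt(wild-type) = 31.710 − 18.400 = 13.310
ΔCt(knockout) = 33.980 − 19.260 = 14.720
ΔΔCt = 14.720 − 13.310 = 1.410
Fold change = 2^(−1.410) = 0.3763

0.376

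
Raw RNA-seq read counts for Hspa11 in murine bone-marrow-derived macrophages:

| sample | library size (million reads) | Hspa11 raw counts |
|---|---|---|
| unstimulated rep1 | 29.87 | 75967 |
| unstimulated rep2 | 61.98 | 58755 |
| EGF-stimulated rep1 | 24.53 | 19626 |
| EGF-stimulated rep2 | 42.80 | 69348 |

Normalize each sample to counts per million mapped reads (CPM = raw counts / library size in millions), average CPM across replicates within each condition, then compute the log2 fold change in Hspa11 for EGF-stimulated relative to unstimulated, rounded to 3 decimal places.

CPM(unstimulated rep1) = 75967 / 29.87 = 2543.2541
CPM(unstimulated rep2) = 58755 / 61.98 = 947.9671
CPM(EGF-stimulated rep1) = 19626 / 24.53 = 800.0815
CPM(EGF-stimulated rep2) = 69348 / 42.80 = 1620.2804
mean CPM(unstimulated) = 1745.6106; mean CPM(EGF-stimulated) = 1210.1810
Fold change = 1210.1810 / 1745.6106 = 0.69327
log2(0.69327) = -0.5285

-0.529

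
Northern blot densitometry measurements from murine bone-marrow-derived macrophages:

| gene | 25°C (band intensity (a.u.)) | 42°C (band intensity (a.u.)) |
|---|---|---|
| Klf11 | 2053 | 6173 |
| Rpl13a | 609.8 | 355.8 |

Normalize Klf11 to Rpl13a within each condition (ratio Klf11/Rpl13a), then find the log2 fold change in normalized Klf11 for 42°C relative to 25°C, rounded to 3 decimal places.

2.366

Klf11/Rpl13a (25°C) = 2053 / 609.8 = 3.3667
Klf11/Rpl13a (42°C) = 6173 / 355.8 = 17.35
Fold change = 17.35 / 3.3667 = 5.1533
log2(5.1533) = 2.3655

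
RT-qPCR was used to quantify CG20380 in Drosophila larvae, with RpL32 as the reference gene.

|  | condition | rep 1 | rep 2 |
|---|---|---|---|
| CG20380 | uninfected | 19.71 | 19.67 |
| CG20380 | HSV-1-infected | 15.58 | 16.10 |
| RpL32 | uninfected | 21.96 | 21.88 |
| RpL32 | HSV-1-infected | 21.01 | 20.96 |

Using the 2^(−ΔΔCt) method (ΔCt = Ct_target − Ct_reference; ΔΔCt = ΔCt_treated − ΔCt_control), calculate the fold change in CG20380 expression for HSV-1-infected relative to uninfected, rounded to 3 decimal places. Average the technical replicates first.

7.542

Mean Ct: CG20380 uninfected 19.690; CG20380 HSV-1-infected 15.840; RpL32 uninfected 21.920; RpL32 HSV-1-infected 20.985
ΔCt(uninfected) = 19.690 − 21.920 = -2.230
ΔCt(HSV-1-infected) = 15.840 − 20.985 = -5.145
ΔΔCt = -5.145 − (-2.230) = -2.915
Fold change = 2^(−(-2.915)) = 2^2.915 = 7.5423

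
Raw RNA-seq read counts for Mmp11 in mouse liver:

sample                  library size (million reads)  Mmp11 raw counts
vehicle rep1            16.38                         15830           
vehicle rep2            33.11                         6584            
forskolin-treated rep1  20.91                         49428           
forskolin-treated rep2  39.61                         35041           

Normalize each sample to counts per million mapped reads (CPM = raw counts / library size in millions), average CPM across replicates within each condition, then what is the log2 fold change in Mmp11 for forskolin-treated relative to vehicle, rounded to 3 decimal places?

CPM(vehicle rep1) = 15830 / 16.38 = 966.4225
CPM(vehicle rep2) = 6584 / 33.11 = 198.8523
CPM(forskolin-treated rep1) = 49428 / 20.91 = 2363.8451
CPM(forskolin-treated rep2) = 35041 / 39.61 = 884.6503
mean CPM(vehicle) = 582.6374; mean CPM(forskolin-treated) = 1624.2477
Fold change = 1624.2477 / 582.6374 = 2.78775
log2(2.78775) = 1.4791

1.479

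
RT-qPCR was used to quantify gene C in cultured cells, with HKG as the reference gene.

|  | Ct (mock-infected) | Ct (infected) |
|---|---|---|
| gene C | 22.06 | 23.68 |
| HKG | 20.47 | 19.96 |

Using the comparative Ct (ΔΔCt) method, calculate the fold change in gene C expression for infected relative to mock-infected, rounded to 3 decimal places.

ΔCt(mock-infected) = 22.060 − 20.470 = 1.590
ΔCt(infected) = 23.680 − 19.960 = 3.720
ΔΔCt = 3.720 − 1.590 = 2.130
Fold change = 2^(−2.130) = 0.2285

0.228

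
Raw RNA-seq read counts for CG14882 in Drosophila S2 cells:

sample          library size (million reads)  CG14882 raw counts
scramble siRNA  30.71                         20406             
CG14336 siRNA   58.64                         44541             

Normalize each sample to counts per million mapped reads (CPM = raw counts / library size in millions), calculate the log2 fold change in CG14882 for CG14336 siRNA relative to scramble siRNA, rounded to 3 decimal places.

CPM(scramble siRNA) = 20406 / 30.71 = 664.4741
CPM(CG14336 siRNA) = 44541 / 58.64 = 759.5668
Fold change = 759.5668 / 664.4741 = 1.14311
log2(1.14311) = 0.1930

0.193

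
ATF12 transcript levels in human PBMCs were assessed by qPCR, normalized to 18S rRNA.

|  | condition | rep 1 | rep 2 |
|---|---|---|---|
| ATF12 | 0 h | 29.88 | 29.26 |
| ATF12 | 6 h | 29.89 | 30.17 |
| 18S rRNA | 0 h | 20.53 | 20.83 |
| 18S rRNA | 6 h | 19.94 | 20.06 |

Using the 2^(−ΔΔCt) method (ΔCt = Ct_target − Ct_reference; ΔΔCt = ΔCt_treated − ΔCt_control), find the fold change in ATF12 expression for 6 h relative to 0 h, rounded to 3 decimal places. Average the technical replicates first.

0.454

Mean Ct: ATF12 0 h 29.570; ATF12 6 h 30.030; 18S rRNA 0 h 20.680; 18S rRNA 6 h 20.000
ΔCt(0 h) = 29.570 − 20.680 = 8.890
ΔCt(6 h) = 30.030 − 20.000 = 10.030
ΔΔCt = 10.030 − 8.890 = 1.140
Fold change = 2^(−1.140) = 0.4538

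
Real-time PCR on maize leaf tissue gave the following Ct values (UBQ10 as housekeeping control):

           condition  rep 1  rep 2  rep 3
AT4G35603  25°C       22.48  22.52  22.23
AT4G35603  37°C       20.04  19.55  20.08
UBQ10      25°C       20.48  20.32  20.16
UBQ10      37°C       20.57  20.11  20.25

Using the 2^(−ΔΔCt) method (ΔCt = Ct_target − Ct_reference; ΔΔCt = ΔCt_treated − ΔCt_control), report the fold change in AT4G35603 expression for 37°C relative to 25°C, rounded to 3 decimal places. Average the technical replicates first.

5.696

Mean Ct: AT4G35603 25°C 22.410; AT4G35603 37°C 19.890; UBQ10 25°C 20.320; UBQ10 37°C 20.310
ΔCt(25°C) = 22.410 − 20.320 = 2.090
ΔCt(37°C) = 19.890 − 20.310 = -0.420
ΔΔCt = -0.420 − 2.090 = -2.510
Fold change = 2^(−(-2.510)) = 2^2.510 = 5.6962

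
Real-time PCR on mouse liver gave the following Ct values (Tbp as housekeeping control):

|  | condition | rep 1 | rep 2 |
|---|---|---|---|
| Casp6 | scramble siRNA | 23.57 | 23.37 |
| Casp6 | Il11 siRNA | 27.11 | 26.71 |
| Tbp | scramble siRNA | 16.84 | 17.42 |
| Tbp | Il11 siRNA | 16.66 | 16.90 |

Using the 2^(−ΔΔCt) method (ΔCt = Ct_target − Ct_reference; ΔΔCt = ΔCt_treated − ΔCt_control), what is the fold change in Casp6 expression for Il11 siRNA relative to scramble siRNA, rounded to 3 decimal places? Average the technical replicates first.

Mean Ct: Casp6 scramble siRNA 23.470; Casp6 Il11 siRNA 26.910; Tbp scramble siRNA 17.130; Tbp Il11 siRNA 16.780
ΔCt(scramble siRNA) = 23.470 − 17.130 = 6.340
ΔCt(Il11 siRNA) = 26.910 − 16.780 = 10.130
ΔΔCt = 10.130 − 6.340 = 3.790
Fold change = 2^(−3.790) = 0.0723

0.072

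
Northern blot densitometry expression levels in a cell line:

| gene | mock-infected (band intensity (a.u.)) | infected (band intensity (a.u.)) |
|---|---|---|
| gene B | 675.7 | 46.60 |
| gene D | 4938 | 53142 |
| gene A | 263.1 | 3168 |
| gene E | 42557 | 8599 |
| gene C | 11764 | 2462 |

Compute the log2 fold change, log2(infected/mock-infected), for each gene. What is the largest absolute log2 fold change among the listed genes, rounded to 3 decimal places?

3.858

log2(46.60/675.7) = -3.858  (gene B)
log2(53142/4938) = 3.428  (gene D)
log2(3168/263.1) = 3.590  (gene A)
log2(8599/42557) = -2.307  (gene E)
log2(2462/11764) = -2.256  (gene C)
The largest magnitude belongs to gene B.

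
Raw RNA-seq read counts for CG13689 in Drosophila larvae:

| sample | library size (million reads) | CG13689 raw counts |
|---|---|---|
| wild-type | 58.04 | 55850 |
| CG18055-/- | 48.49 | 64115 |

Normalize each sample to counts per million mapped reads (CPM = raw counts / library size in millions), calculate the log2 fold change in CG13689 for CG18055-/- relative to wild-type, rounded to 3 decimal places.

0.458

CPM(wild-type) = 55850 / 58.04 = 962.2674
CPM(CG18055-/-) = 64115 / 48.49 = 1322.2314
Fold change = 1322.2314 / 962.2674 = 1.37408
log2(1.37408) = 0.4585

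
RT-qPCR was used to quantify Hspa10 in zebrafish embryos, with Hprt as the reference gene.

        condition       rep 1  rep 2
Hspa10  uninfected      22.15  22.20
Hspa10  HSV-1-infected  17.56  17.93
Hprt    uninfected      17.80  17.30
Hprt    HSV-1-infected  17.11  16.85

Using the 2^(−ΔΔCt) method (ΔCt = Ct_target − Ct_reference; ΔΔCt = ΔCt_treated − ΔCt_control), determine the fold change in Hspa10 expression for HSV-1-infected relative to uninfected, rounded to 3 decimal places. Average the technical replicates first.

Mean Ct: Hspa10 uninfected 22.175; Hspa10 HSV-1-infected 17.745; Hprt uninfected 17.550; Hprt HSV-1-infected 16.980
ΔCt(uninfected) = 22.175 − 17.550 = 4.625
ΔCt(HSV-1-infected) = 17.745 − 16.980 = 0.765
ΔΔCt = 0.765 − 4.625 = -3.860
Fold change = 2^(−(-3.860)) = 2^3.860 = 14.5203

14.520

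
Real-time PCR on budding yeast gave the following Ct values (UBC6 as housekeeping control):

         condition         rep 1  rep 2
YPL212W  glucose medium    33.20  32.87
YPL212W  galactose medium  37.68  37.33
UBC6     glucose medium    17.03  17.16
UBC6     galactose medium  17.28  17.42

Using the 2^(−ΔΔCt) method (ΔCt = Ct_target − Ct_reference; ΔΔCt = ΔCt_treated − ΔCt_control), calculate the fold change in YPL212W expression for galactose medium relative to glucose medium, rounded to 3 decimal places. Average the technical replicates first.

Mean Ct: YPL212W glucose medium 33.035; YPL212W galactose medium 37.505; UBC6 glucose medium 17.095; UBC6 galactose medium 17.350
ΔCt(glucose medium) = 33.035 − 17.095 = 15.940
ΔCt(galactose medium) = 37.505 − 17.350 = 20.155
ΔΔCt = 20.155 − 15.940 = 4.215
Fold change = 2^(−4.215) = 0.0538

0.054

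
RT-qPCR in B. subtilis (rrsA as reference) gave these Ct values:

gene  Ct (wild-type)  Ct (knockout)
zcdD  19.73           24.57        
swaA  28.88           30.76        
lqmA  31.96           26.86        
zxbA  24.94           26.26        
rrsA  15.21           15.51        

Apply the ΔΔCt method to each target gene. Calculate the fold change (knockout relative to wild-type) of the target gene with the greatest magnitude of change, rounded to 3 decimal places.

zcdD: ΔΔCt = (24.57−15.51) − (19.73−15.21) = 9.06 − 4.52 = 4.54; fold change = 2^-4.54 = 0.043
swaA: ΔΔCt = (30.76−15.51) − (28.88−15.21) = 15.25 − 13.67 = 1.58; fold change = 2^-1.58 = 0.334
lqmA: ΔΔCt = (26.86−15.51) − (31.96−15.21) = 11.35 − 16.75 = -5.40; fold change = 2^5.40 = 42.224
zxbA: ΔΔCt = (26.26−15.51) − (24.94−15.21) = 10.75 − 9.73 = 1.02; fold change = 2^-1.02 = 0.493
lqmA has the largest |ΔΔCt| = 5.40.

42.224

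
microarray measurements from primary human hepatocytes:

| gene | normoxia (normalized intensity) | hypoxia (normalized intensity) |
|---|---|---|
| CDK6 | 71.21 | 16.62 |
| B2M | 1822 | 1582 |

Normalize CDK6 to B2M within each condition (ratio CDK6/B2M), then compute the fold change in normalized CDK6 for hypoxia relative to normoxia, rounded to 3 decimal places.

0.269

CDK6/B2M (normoxia) = 71.21 / 1822 = 0.039083
CDK6/B2M (hypoxia) = 16.62 / 1582 = 0.010506
Fold change = 0.010506 / 0.039083 = 0.2688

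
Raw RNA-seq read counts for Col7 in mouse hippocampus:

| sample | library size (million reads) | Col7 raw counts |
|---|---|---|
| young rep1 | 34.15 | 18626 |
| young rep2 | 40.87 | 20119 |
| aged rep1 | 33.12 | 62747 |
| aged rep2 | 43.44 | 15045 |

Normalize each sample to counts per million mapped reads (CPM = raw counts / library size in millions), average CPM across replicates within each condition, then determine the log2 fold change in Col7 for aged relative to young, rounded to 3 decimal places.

CPM(young rep1) = 18626 / 34.15 = 545.4173
CPM(young rep2) = 20119 / 40.87 = 492.2682
CPM(aged rep1) = 62747 / 33.12 = 1894.5350
CPM(aged rep2) = 15045 / 43.44 = 346.3398
mean CPM(young) = 518.8427; mean CPM(aged) = 1120.4374
Fold change = 1120.4374 / 518.8427 = 2.15949
log2(2.15949) = 1.1107

1.111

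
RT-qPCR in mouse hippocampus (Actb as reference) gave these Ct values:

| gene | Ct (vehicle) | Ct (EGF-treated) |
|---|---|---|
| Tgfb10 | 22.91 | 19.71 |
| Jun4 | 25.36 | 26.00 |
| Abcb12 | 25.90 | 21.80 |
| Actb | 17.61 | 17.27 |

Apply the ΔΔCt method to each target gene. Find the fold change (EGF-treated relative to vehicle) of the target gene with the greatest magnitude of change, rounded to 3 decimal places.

13.548

Tgfb10: ΔΔCt = (19.71−17.27) − (22.91−17.61) = 2.44 − 5.30 = -2.86; fold change = 2^2.86 = 7.260
Jun4: ΔΔCt = (26.00−17.27) − (25.36−17.61) = 8.73 − 7.75 = 0.98; fold change = 2^-0.98 = 0.507
Abcb12: ΔΔCt = (21.80−17.27) − (25.90−17.61) = 4.53 − 8.29 = -3.76; fold change = 2^3.76 = 13.548
Abcb12 has the largest |ΔΔCt| = 3.76.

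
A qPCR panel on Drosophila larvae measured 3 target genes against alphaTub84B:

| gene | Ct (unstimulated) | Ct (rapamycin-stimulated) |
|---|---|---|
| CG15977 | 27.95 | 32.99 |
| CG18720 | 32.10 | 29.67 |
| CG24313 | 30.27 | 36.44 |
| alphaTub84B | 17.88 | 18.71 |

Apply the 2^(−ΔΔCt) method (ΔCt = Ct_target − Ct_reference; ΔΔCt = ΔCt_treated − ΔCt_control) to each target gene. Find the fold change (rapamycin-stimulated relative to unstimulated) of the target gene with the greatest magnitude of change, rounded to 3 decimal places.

CG15977: ΔΔCt = (32.99−18.71) − (27.95−17.88) = 14.28 − 10.07 = 4.21; fold change = 2^-4.21 = 0.054
CG18720: ΔΔCt = (29.67−18.71) − (32.10−17.88) = 10.96 − 14.22 = -3.26; fold change = 2^3.26 = 9.580
CG24313: ΔΔCt = (36.44−18.71) − (30.27−17.88) = 17.73 − 12.39 = 5.34; fold change = 2^-5.34 = 0.025
CG24313 has the largest |ΔΔCt| = 5.34.

0.025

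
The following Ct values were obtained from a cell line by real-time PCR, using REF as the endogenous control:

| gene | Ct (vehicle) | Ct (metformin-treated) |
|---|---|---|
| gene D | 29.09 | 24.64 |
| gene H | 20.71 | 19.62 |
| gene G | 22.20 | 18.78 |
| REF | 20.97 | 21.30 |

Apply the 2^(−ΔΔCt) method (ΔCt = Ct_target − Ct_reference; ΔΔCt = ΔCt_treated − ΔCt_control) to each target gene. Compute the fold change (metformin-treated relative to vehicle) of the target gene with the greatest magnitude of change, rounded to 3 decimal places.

gene D: ΔΔCt = (24.64−21.30) − (29.09−20.97) = 3.34 − 8.12 = -4.78; fold change = 2^4.78 = 27.474
gene H: ΔΔCt = (19.62−21.30) − (20.71−20.97) = -1.68 − (-0.26) = -1.42; fold change = 2^1.42 = 2.676
gene G: ΔΔCt = (18.78−21.30) − (22.20−20.97) = -2.52 − 1.23 = -3.75; fold change = 2^3.75 = 13.454
gene D has the largest |ΔΔCt| = 4.78.

27.474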